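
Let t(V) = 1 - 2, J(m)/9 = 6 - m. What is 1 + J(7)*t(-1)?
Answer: 10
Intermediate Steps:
J(m) = 54 - 9*m (J(m) = 9*(6 - m) = 54 - 9*m)
t(V) = -1
1 + J(7)*t(-1) = 1 + (54 - 9*7)*(-1) = 1 + (54 - 63)*(-1) = 1 - 9*(-1) = 1 + 9 = 10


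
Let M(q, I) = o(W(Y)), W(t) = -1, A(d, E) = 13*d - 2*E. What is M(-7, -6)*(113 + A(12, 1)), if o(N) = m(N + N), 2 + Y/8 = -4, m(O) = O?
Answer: -534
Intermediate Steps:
A(d, E) = -2*E + 13*d
Y = -48 (Y = -16 + 8*(-4) = -16 - 32 = -48)
o(N) = 2*N (o(N) = N + N = 2*N)
M(q, I) = -2 (M(q, I) = 2*(-1) = -2)
M(-7, -6)*(113 + A(12, 1)) = -2*(113 + (-2*1 + 13*12)) = -2*(113 + (-2 + 156)) = -2*(113 + 154) = -2*267 = -534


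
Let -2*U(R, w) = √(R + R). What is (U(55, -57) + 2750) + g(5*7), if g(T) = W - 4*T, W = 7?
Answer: 2617 - √110/2 ≈ 2611.8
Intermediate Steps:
U(R, w) = -√2*√R/2 (U(R, w) = -√(R + R)/2 = -√2*√R/2)
g(T) = 7 - 4*T
(U(55, -57) + 2750) + g(5*7) = (-√2*√55/2 + 2750) + (7 - 20*7) = (-√110/2 + 2750) + (7 - 4*35) = (2750 - √110/2) + (7 - 140) = (2750 - √110/2) - 133 = 2617 - √110/2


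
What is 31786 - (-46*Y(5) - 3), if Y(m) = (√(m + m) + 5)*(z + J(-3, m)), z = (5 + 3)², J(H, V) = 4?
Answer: 47429 + 3128*√10 ≈ 57321.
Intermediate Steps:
z = 64 (z = 8² = 64)
Y(m) = 340 + 68*√2*√m (Y(m) = (√(m + m) + 5)*(64 + 4) = (√(2*m) + 5)*68 = (√2*√m + 5)*68 = (5 + √2*√m)*68 = 340 + 68*√2*√m)
31786 - (-46*Y(5) - 3) = 31786 - (-46*(340 + 68*√2*√5) - 3) = 31786 - (-46*(340 + 68*√10) - 3) = 31786 - ((-15640 - 3128*√10) - 3) = 31786 - (-15643 - 3128*√10) = 31786 + (15643 + 3128*√10) = 47429 + 3128*√10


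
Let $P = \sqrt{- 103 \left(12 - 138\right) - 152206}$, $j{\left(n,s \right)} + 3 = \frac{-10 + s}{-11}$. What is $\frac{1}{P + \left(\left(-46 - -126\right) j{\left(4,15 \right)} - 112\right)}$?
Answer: $- \frac{11748}{8774143} - \frac{121 i \sqrt{34807}}{17548286} \approx -0.0013389 - 0.0012864 i$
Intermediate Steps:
$j{\left(n,s \right)} = - \frac{23}{11} - \frac{s}{11}$ ($j{\left(n,s \right)} = -3 + \frac{-10 + s}{-11} = -3 + \left(-10 + s\right) \left(- \frac{1}{11}\right) = -3 - \left(- \frac{10}{11} + \frac{s}{11}\right) = - \frac{23}{11} - \frac{s}{11}$)
$P = 2 i \sqrt{34807}$ ($P = \sqrt{\left(-103\right) \left(-126\right) - 152206} = \sqrt{12978 - 152206} = \sqrt{-139228} = 2 i \sqrt{34807} \approx 373.13 i$)
$\frac{1}{P + \left(\left(-46 - -126\right) j{\left(4,15 \right)} - 112\right)} = \frac{1}{2 i \sqrt{34807} + \left(\left(-46 - -126\right) \left(- \frac{23}{11} - \frac{15}{11}\right) - 112\right)} = \frac{1}{2 i \sqrt{34807} + \left(\left(-46 + 126\right) \left(- \frac{23}{11} - \frac{15}{11}\right) - 112\right)} = \frac{1}{2 i \sqrt{34807} + \left(80 \left(- \frac{38}{11}\right) - 112\right)} = \frac{1}{2 i \sqrt{34807} - \frac{4272}{11}} = \frac{1}{- \frac{4272}{11} + 2 i \sqrt{34807}}$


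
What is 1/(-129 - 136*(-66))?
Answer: 1/8847 ≈ 0.00011303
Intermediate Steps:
1/(-129 - 136*(-66)) = 1/(-129 + 8976) = 1/8847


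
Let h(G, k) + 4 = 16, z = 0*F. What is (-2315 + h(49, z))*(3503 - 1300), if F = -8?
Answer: -5073509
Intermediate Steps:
z = 0 (z = 0*(-8) = 0)
h(G, k) = 12 (h(G, k) = -4 + 16 = 12)
(-2315 + h(49, z))*(3503 - 1300) = (-2315 + 12)*(3503 - 1300) = -2303*2203 = -5073509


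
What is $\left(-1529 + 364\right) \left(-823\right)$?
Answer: $958795$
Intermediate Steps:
$\left(-1529 + 364\right) \left(-823\right) = \left(-1165\right) \left(-823\right) = 958795$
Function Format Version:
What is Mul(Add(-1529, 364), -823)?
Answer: 958795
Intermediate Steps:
Mul(Add(-1529, 364), -823) = Mul(-1165, -823) = 958795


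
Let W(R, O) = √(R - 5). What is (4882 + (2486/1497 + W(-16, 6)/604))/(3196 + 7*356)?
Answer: 913855/1064367 + I*√21/3435552 ≈ 0.85859 + 1.3339e-6*I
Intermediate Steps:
W(R, O) = √(-5 + R)
(4882 + (2486/1497 + W(-16, 6)/604))/(3196 + 7*356) = (4882 + (2486/1497 + √(-5 - 16)/604))/(3196 + 7*356) = (4882 + (2486*(1/1497) + √(-21)*(1/604)))/(3196 + 2492) = (4882 + (2486/1497 + (I*√21)*(1/604)))/5688 = (4882 + (2486/1497 + I*√21/604))*(1/5688) = (7310840/1497 + I*√21/604)*(1/5688) = 913855/1064367 + I*√21/3435552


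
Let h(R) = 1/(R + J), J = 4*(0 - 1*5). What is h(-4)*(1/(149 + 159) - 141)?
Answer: 43427/7392 ≈ 5.8749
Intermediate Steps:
J = -20 (J = 4*(0 - 5) = 4*(-5) = -20)
h(R) = 1/(-20 + R) (h(R) = 1/(R - 20) = 1/(-20 + R))
h(-4)*(1/(149 + 159) - 141) = (1/(149 + 159) - 141)/(-20 - 4) = (1/308 - 141)/(-24) = -(1/308 - 141)/24 = -1/24*(-43427/308) = 43427/7392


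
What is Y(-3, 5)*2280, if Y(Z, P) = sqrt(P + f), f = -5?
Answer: 0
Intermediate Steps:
Y(Z, P) = sqrt(-5 + P) (Y(Z, P) = sqrt(P - 5) = sqrt(-5 + P))
Y(-3, 5)*2280 = sqrt(-5 + 5)*2280 = sqrt(0)*2280 = 0*2280 = 0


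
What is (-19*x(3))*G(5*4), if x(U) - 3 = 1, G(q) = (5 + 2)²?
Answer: -3724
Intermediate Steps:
G(q) = 49 (G(q) = 7² = 49)
x(U) = 4 (x(U) = 3 + 1 = 4)
(-19*x(3))*G(5*4) = -19*4*49 = -76*49 = -3724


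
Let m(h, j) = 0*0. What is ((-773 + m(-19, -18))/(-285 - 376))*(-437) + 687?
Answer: 116306/661 ≈ 175.95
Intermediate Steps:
m(h, j) = 0
((-773 + m(-19, -18))/(-285 - 376))*(-437) + 687 = ((-773 + 0)/(-285 - 376))*(-437) + 687 = -773/(-661)*(-437) + 687 = -773*(-1/661)*(-437) + 687 = (773/661)*(-437) + 687 = -337801/661 + 687 = 116306/661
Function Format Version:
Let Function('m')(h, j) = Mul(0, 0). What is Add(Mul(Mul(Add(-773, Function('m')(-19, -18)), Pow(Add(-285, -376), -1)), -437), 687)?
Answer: Rational(116306, 661) ≈ 175.95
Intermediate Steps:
Function('m')(h, j) = 0
Add(Mul(Mul(Add(-773, Function('m')(-19, -18)), Pow(Add(-285, -376), -1)), -437), 687) = Add(Mul(Mul(Add(-773, 0), Pow(Add(-285, -376), -1)), -437), 687) = Add(Mul(Mul(-773, Pow(-661, -1)), -437), 687) = Add(Mul(Mul(-773, Rational(-1, 661)), -437), 687) = Add(Mul(Rational(773, 661), -437), 687) = Add(Rational(-337801, 661), 687) = Rational(116306, 661)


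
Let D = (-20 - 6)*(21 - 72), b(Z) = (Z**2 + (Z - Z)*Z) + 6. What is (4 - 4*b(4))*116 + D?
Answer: -8418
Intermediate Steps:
b(Z) = 6 + Z**2 (b(Z) = (Z**2 + 0*Z) + 6 = (Z**2 + 0) + 6 = Z**2 + 6 = 6 + Z**2)
D = 1326 (D = -26*(-51) = 1326)
(4 - 4*b(4))*116 + D = (4 - 4*(6 + 4**2))*116 + 1326 = (4 - 4*(6 + 16))*116 + 1326 = (4 - 4*22)*116 + 1326 = (4 - 88)*116 + 1326 = -84*116 + 1326 = -9744 + 1326 = -8418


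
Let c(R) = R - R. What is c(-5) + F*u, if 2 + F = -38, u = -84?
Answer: 3360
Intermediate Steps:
c(R) = 0
F = -40 (F = -2 - 38 = -40)
c(-5) + F*u = 0 - 40*(-84) = 0 + 3360 = 3360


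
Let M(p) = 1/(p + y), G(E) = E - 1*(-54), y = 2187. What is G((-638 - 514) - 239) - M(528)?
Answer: -3629956/2715 ≈ -1337.0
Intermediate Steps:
G(E) = 54 + E (G(E) = E + 54 = 54 + E)
M(p) = 1/(2187 + p) (M(p) = 1/(p + 2187) = 1/(2187 + p))
G((-638 - 514) - 239) - M(528) = (54 + ((-638 - 514) - 239)) - 1/(2187 + 528) = (54 + (-1152 - 239)) - 1/2715 = (54 - 1391) - 1*1/2715 = -1337 - 1/2715 = -3629956/2715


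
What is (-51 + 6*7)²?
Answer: 81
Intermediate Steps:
(-51 + 6*7)² = (-51 + 42)² = (-9)² = 81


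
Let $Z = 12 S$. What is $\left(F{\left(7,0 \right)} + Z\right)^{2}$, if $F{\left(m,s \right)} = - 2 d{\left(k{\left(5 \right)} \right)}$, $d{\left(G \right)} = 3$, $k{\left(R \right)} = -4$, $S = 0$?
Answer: $36$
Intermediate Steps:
$Z = 0$ ($Z = 12 \cdot 0 = 0$)
$F{\left(m,s \right)} = -6$ ($F{\left(m,s \right)} = \left(-2\right) 3 = -6$)
$\left(F{\left(7,0 \right)} + Z\right)^{2} = \left(-6 + 0\right)^{2} = \left(-6\right)^{2} = 36$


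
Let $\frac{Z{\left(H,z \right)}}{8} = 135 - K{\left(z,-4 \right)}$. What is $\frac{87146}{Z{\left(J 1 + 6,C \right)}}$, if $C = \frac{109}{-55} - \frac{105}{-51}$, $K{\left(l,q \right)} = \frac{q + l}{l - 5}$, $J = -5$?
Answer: $\frac{200566519}{2470948} \approx 81.17$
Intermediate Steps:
$K{\left(l,q \right)} = \frac{l + q}{-5 + l}$
$C = \frac{72}{935}$ ($C = 109 \left(- \frac{1}{55}\right) - - \frac{35}{17} = - \frac{109}{55} + \frac{35}{17} = \frac{72}{935} \approx 0.077005$)
$Z{\left(H,z \right)} = 1080 - \frac{8 \left(-4 + z\right)}{-5 + z}$ ($Z{\left(H,z \right)} = 8 \left(135 - \frac{z - 4}{-5 + z}\right) = 8 \left(135 - \frac{-4 + z}{-5 + z}\right) = 1080 - \frac{8 \left(-4 + z\right)}{-5 + z}$)
$\frac{87146}{Z{\left(J 1 + 6,C \right)}} = \frac{87146}{8 \frac{1}{-5 + \frac{72}{935}} \left(-671 + 134 \cdot \frac{72}{935}\right)} = \frac{87146}{8 \frac{1}{- \frac{4603}{935}} \left(-671 + \frac{9648}{935}\right)} = \frac{87146}{8 \left(- \frac{935}{4603}\right) \left(- \frac{617737}{935}\right)} = \frac{87146}{\frac{4941896}{4603}} = 87146 \cdot \frac{4603}{4941896} = \frac{200566519}{2470948}$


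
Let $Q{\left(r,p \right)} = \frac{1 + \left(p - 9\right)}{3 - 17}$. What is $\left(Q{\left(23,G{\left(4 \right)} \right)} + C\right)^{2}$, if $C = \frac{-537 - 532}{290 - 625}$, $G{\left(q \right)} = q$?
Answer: $\frac{66471409}{5499025} \approx 12.088$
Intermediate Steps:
$Q{\left(r,p \right)} = \frac{4}{7} - \frac{p}{14}$ ($Q{\left(r,p \right)} = \frac{1 + \left(p - 9\right)}{-14} = \left(1 + \left(-9 + p\right)\right) \left(- \frac{1}{14}\right) = \left(-8 + p\right) \left(- \frac{1}{14}\right) = \frac{4}{7} - \frac{p}{14}$)
$C = \frac{1069}{335}$ ($C = - \frac{1069}{-335} = \left(-1069\right) \left(- \frac{1}{335}\right) = \frac{1069}{335} \approx 3.191$)
$\left(Q{\left(23,G{\left(4 \right)} \right)} + C\right)^{2} = \left(\left(\frac{4}{7} - \frac{2}{7}\right) + \frac{1069}{335}\right)^{2} = \left(\frac{2}{7} + \frac{1069}{335}\right)^{2} = \left(\frac{8153}{2345}\right)^{2} = \frac{66471409}{5499025}$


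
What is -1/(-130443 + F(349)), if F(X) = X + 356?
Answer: 1/129738 ≈ 7.7078e-6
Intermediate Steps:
F(X) = 356 + X
-1/(-130443 + F(349)) = -1/(-130443 + (356 + 349)) = -1/(-130443 + 705) = -1/(-129738) = -1*(-1/129738) = 1/129738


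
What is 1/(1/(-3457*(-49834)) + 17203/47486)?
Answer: 2045176172267/740916612375 ≈ 2.7603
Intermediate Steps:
1/(1/(-3457*(-49834)) + 17203/47486) = 1/(-1/3457*(-1/49834) + 17203*(1/47486)) = 1/(1/172276138 + 17203/47486) = 1/(740916612375/2045176172267) = 2045176172267/740916612375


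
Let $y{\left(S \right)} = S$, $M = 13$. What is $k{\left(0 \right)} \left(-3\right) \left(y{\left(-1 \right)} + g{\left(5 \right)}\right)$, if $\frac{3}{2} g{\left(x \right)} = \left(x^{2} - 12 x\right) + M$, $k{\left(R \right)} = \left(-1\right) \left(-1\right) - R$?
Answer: $47$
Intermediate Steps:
$k{\left(R \right)} = 1 - R$
$g{\left(x \right)} = \frac{26}{3} - 8 x + \frac{2 x^{2}}{3}$ ($g{\left(x \right)} = \frac{2 \left(\left(x^{2} - 12 x\right) + 13\right)}{3} = \frac{2 \left(13 + x^{2} - 12 x\right)}{3} = \frac{26}{3} - 8 x + \frac{2 x^{2}}{3}$)
$k{\left(0 \right)} \left(-3\right) \left(y{\left(-1 \right)} + g{\left(5 \right)}\right) = \left(1 - 0\right) \left(-3\right) \left(-1 + \left(\frac{26}{3} - 40 + \frac{2 \cdot 5^{2}}{3}\right)\right) = \left(1 + 0\right) \left(-3\right) \left(-1 + \left(\frac{26}{3} - 40 + \frac{2}{3} \cdot 25\right)\right) = 1 \left(-3\right) \left(-1 + \left(\frac{26}{3} - 40 + \frac{50}{3}\right)\right) = - 3 \left(-1 - \frac{44}{3}\right) = \left(-3\right) \left(- \frac{47}{3}\right) = 47$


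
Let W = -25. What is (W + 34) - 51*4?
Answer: -195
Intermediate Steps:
(W + 34) - 51*4 = (-25 + 34) - 51*4 = 9 - 204 = -195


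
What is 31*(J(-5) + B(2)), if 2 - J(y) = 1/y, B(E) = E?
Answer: 651/5 ≈ 130.20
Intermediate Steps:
J(y) = 2 - 1/y
31*(J(-5) + B(2)) = 31*((2 - 1/(-5)) + 2) = 31*((2 - 1*(-⅕)) + 2) = 31*((2 + ⅕) + 2) = 31*(11/5 + 2) = 31*(21/5) = 651/5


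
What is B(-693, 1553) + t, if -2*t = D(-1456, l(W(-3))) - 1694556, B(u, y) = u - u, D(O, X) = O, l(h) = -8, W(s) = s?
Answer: 848006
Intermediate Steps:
B(u, y) = 0
t = 848006 (t = -(-1456 - 1694556)/2 = -½*(-1696012) = 848006)
B(-693, 1553) + t = 0 + 848006 = 848006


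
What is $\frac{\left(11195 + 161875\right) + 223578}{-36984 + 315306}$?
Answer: $\frac{66108}{46387} \approx 1.4251$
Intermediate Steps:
$\frac{\left(11195 + 161875\right) + 223578}{-36984 + 315306} = \frac{173070 + 223578}{278322} = 396648 \cdot \frac{1}{278322} = \frac{66108}{46387}$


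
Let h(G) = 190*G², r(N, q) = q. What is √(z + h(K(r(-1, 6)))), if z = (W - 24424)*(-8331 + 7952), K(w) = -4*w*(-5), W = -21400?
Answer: 8*√314114 ≈ 4483.7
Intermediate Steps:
K(w) = 20*w
z = 17367296 (z = (-21400 - 24424)*(-8331 + 7952) = -45824*(-379) = 17367296)
√(z + h(K(r(-1, 6)))) = √(17367296 + 190*(20*6)²) = √(17367296 + 190*120²) = √(17367296 + 190*14400) = √(17367296 + 2736000) = √20103296 = 8*√314114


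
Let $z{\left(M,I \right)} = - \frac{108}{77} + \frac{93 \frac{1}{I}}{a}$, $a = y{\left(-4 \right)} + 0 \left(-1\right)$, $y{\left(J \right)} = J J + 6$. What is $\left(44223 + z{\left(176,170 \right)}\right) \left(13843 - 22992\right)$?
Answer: $- \frac{137558431527}{340} \approx -4.0458 \cdot 10^{8}$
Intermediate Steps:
$y{\left(J \right)} = 6 + J^{2}$ ($y{\left(J \right)} = J^{2} + 6 = 6 + J^{2}$)
$a = 22$ ($a = \left(6 + \left(-4\right)^{2}\right) + 0 \left(-1\right) = \left(6 + 16\right) + 0 = 22 + 0 = 22$)
$z{\left(M,I \right)} = - \frac{108}{77} + \frac{93}{22 I}$ ($z{\left(M,I \right)} = - \frac{108}{77} + \frac{93 \frac{1}{I}}{22} = \left(-108\right) \frac{1}{77} + \frac{93}{I} \frac{1}{22} = - \frac{108}{77} + \frac{93}{22 I}$)
$\left(44223 + z{\left(176,170 \right)}\right) \left(13843 - 22992\right) = \left(44223 + \frac{3 \left(217 - 12240\right)}{154 \cdot 170}\right) \left(13843 - 22992\right) = \left(44223 + \frac{3}{154} \cdot \frac{1}{170} \left(217 - 12240\right)\right) \left(-9149\right) = \left(44223 + \frac{3}{154} \cdot \frac{1}{170} \left(-12023\right)\right) \left(-9149\right) = \left(44223 - \frac{3279}{2380}\right) \left(-9149\right) = \frac{105247461}{2380} \left(-9149\right) = - \frac{137558431527}{340}$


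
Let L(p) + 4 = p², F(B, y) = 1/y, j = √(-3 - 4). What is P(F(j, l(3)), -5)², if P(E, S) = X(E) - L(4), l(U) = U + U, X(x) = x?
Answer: 5041/36 ≈ 140.03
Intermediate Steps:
j = I*√7 (j = √(-7) = I*√7 ≈ 2.6458*I)
l(U) = 2*U
F(B, y) = 1/y
L(p) = -4 + p²
P(E, S) = -12 + E (P(E, S) = E - (-4 + 4²) = E - (-4 + 16) = E - 1*12 = E - 12 = -12 + E)
P(F(j, l(3)), -5)² = (-12 + 1/(2*3))² = (-12 + 1/6)² = (-12 + ⅙)² = (-71/6)² = 5041/36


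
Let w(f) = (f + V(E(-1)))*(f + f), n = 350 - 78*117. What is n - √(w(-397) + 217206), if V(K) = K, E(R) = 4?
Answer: -8776 - 4*√33078 ≈ -9503.5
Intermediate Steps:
n = -8776 (n = 350 - 9126 = -8776)
w(f) = 2*f*(4 + f) (w(f) = (f + 4)*(f + f) = (4 + f)*(2*f) = 2*f*(4 + f))
n - √(w(-397) + 217206) = -8776 - √(2*(-397)*(4 - 397) + 217206) = -8776 - √(2*(-397)*(-393) + 217206) = -8776 - √(312042 + 217206) = -8776 - √529248 = -8776 - 4*√33078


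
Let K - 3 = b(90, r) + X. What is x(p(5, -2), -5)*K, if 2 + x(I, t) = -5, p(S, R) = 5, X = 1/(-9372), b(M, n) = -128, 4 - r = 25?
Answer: 8200507/9372 ≈ 875.00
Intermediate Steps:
r = -21 (r = 4 - 1*25 = 4 - 25 = -21)
X = -1/9372 ≈ -0.00010670
x(I, t) = -7 (x(I, t) = -2 - 5 = -7)
K = -1171501/9372 (K = 3 + (-128 - 1/9372) = 3 - 1199617/9372 = -1171501/9372 ≈ -125.00)
x(p(5, -2), -5)*K = -7*(-1171501/9372) = 8200507/9372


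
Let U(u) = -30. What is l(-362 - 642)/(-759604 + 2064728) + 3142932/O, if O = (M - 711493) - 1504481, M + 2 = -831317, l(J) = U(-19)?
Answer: -2051003701179/1988547614666 ≈ -1.0314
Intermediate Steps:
l(J) = -30
M = -831319 (M = -2 - 831317 = -831319)
O = -3047293 (O = (-831319 - 711493) - 1504481 = -1542812 - 1504481 = -3047293)
l(-362 - 642)/(-759604 + 2064728) + 3142932/O = -30/(-759604 + 2064728) + 3142932/(-3047293) = -30/1305124 + 3142932*(-1/3047293) = -30*1/1305124 - 3142932/3047293 = -15/652562 - 3142932/3047293 = -2051003701179/1988547614666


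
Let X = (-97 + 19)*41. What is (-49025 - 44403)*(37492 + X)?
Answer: -3204019832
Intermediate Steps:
X = -3198 (X = -78*41 = -3198)
(-49025 - 44403)*(37492 + X) = (-49025 - 44403)*(37492 - 3198) = -93428*34294 = -3204019832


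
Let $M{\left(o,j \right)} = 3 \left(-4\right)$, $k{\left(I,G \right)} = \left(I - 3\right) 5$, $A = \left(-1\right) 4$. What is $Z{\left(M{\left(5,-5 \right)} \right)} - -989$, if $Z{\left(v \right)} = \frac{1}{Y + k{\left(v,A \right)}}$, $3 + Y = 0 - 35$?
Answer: $\frac{111756}{113} \approx 988.99$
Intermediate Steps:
$A = -4$
$k{\left(I,G \right)} = -15 + 5 I$ ($k{\left(I,G \right)} = \left(-3 + I\right) 5 = -15 + 5 I$)
$M{\left(o,j \right)} = -12$
$Y = -38$ ($Y = -3 + \left(0 - 35\right) = -3 - 35 = -38$)
$Z{\left(v \right)} = \frac{1}{-53 + 5 v}$ ($Z{\left(v \right)} = \frac{1}{-38 + \left(-15 + 5 v\right)} = \frac{1}{-53 + 5 v}$)
$Z{\left(M{\left(5,-5 \right)} \right)} - -989 = \frac{1}{-53 + 5 \left(-12\right)} - -989 = \frac{1}{-53 - 60} + 989 = \frac{1}{-113} + 989 = - \frac{1}{113} + 989 = \frac{111756}{113}$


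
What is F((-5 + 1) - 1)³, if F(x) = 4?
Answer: 64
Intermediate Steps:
F((-5 + 1) - 1)³ = 4³ = 64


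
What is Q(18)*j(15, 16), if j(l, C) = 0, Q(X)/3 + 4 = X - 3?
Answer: 0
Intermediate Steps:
Q(X) = -21 + 3*X (Q(X) = -12 + 3*(X - 3) = -12 + 3*(-3 + X) = -12 + (-9 + 3*X) = -21 + 3*X)
Q(18)*j(15, 16) = (-21 + 3*18)*0 = (-21 + 54)*0 = 33*0 = 0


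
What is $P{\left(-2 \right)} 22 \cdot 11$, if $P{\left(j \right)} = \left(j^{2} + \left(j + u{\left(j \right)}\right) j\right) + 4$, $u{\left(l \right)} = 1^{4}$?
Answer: $2420$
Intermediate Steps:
$u{\left(l \right)} = 1$
$P{\left(j \right)} = 4 + j^{2} + j \left(1 + j\right)$ ($P{\left(j \right)} = \left(j^{2} + \left(j + 1\right) j\right) + 4 = \left(j^{2} + \left(1 + j\right) j\right) + 4 = \left(j^{2} + j \left(1 + j\right)\right) + 4 = 4 + j^{2} + j \left(1 + j\right)$)
$P{\left(-2 \right)} 22 \cdot 11 = \left(4 - 2 + 2 \left(-2\right)^{2}\right) 22 \cdot 11 = \left(4 - 2 + 2 \cdot 4\right) 22 \cdot 11 = \left(4 - 2 + 8\right) 22 \cdot 11 = 10 \cdot 22 \cdot 11 = 220 \cdot 11 = 2420$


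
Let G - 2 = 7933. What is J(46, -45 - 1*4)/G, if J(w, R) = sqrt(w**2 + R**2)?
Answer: sqrt(4517)/7935 ≈ 0.0084699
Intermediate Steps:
G = 7935 (G = 2 + 7933 = 7935)
J(w, R) = sqrt(R**2 + w**2)
J(46, -45 - 1*4)/G = sqrt((-45 - 1*4)**2 + 46**2)/7935 = sqrt((-45 - 4)**2 + 2116)*(1/7935) = sqrt((-49)**2 + 2116)*(1/7935) = sqrt(2401 + 2116)*(1/7935) = sqrt(4517)*(1/7935) = sqrt(4517)/7935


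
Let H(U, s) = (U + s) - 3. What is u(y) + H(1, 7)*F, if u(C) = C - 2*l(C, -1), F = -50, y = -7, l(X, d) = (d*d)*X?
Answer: -243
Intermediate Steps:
l(X, d) = X*d**2 (l(X, d) = d**2*X = X*d**2)
u(C) = -C (u(C) = C - 2*C*(-1)**2 = C - 2*C = -C)
H(U, s) = -3 + U + s
u(y) + H(1, 7)*F = -1*(-7) + (-3 + 1 + 7)*(-50) = 7 + 5*(-50) = 7 - 250 = -243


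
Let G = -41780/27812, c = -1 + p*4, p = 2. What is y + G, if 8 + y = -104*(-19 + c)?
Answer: 8611275/6953 ≈ 1238.5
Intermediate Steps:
c = 7 (c = -1 + 2*4 = -1 + 8 = 7)
y = 1240 (y = -8 - 104*(-19 + 7) = -8 - 104*(-12) = -8 + 1248 = 1240)
G = -10445/6953 (G = -41780*1/27812 = -10445/6953 ≈ -1.5022)
y + G = 1240 - 10445/6953 = 8611275/6953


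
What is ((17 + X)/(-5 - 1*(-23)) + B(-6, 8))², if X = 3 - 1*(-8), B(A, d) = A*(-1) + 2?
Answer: 7396/81 ≈ 91.309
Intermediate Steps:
B(A, d) = 2 - A (B(A, d) = -A + 2 = 2 - A)
X = 11 (X = 3 + 8 = 11)
((17 + X)/(-5 - 1*(-23)) + B(-6, 8))² = ((17 + 11)/(-5 - 1*(-23)) + (2 - 1*(-6)))² = (28/(-5 + 23) + (2 + 6))² = (28/18 + 8)² = (28*(1/18) + 8)² = (14/9 + 8)² = (86/9)² = 7396/81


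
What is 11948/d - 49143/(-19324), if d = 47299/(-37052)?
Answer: -294908901143/31517444 ≈ -9357.0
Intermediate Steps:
d = -47299/37052 (d = 47299*(-1/37052) = -47299/37052 ≈ -1.2766)
11948/d - 49143/(-19324) = 11948/(-47299/37052) - 49143/(-19324) = 11948*(-37052/47299) - 49143*(-1/19324) = -15265424/1631 + 49143/19324 = -294908901143/31517444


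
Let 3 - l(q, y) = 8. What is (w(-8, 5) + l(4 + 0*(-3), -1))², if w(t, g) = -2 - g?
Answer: 144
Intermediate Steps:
l(q, y) = -5 (l(q, y) = 3 - 1*8 = 3 - 8 = -5)
(w(-8, 5) + l(4 + 0*(-3), -1))² = ((-2 - 1*5) - 5)² = ((-2 - 5) - 5)² = (-7 - 5)² = (-12)² = 144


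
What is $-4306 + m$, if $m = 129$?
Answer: $-4177$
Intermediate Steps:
$-4306 + m = -4306 + 129 = -4177$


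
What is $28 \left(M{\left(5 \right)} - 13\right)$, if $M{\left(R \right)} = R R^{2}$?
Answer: $3136$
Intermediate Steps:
$M{\left(R \right)} = R^{3}$
$28 \left(M{\left(5 \right)} - 13\right) = 28 \left(5^{3} - 13\right) = 28 \left(125 - 13\right) = 28 \cdot 112 = 3136$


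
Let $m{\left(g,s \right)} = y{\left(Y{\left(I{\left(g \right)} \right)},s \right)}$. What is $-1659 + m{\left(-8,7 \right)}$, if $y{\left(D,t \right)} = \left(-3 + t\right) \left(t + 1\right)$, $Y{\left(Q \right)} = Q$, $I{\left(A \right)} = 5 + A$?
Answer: $-1627$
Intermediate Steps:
$y{\left(D,t \right)} = \left(1 + t\right) \left(-3 + t\right)$ ($y{\left(D,t \right)} = \left(-3 + t\right) \left(1 + t\right) = \left(1 + t\right) \left(-3 + t\right)$)
$m{\left(g,s \right)} = -3 + s^{2} - 2 s$
$-1659 + m{\left(-8,7 \right)} = -1659 - \left(17 - 49\right) = -1659 - -32 = -1659 + 32 = -1627$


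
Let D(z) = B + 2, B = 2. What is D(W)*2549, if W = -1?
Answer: 10196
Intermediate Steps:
D(z) = 4 (D(z) = 2 + 2 = 4)
D(W)*2549 = 4*2549 = 10196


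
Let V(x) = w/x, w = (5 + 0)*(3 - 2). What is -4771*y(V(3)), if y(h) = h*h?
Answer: -119275/9 ≈ -13253.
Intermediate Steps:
w = 5 (w = 5*1 = 5)
V(x) = 5/x
y(h) = h²
-4771*y(V(3)) = -4771*(5/3)² = -4771*25/9 = -119275/9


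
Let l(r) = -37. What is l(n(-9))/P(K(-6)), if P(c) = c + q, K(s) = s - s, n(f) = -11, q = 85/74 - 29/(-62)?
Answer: -42439/1854 ≈ -22.891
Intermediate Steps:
q = 1854/1147 (q = 85*(1/74) - 29*(-1/62) = 85/74 + 29/62 = 1854/1147 ≈ 1.6164)
K(s) = 0
P(c) = 1854/1147 + c (P(c) = c + 1854/1147 = 1854/1147 + c)
l(n(-9))/P(K(-6)) = -37/(1854/1147 + 0) = -37/1854/1147 = -37*1147/1854 = -42439/1854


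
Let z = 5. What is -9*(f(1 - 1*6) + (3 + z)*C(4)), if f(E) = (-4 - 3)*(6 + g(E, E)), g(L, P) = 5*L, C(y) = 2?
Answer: -1341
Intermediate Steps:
f(E) = -42 - 35*E (f(E) = (-4 - 3)*(6 + 5*E) = -7*(6 + 5*E) = -42 - 35*E)
-9*(f(1 - 1*6) + (3 + z)*C(4)) = -9*((-42 - 35*(1 - 1*6)) + (3 + 5)*2) = -9*((-42 - 35*(1 - 6)) + 8*2) = -9*((-42 - 35*(-5)) + 16) = -9*((-42 + 175) + 16) = -9*(133 + 16) = -9*149 = -1341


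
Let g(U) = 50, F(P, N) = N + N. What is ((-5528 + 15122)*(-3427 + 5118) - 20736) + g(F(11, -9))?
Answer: 16202768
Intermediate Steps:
F(P, N) = 2*N
((-5528 + 15122)*(-3427 + 5118) - 20736) + g(F(11, -9)) = ((-5528 + 15122)*(-3427 + 5118) - 20736) + 50 = (9594*1691 - 20736) + 50 = (16223454 - 20736) + 50 = 16202718 + 50 = 16202768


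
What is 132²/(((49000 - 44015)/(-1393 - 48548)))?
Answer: -870171984/4985 ≈ -1.7456e+5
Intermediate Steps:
132²/(((49000 - 44015)/(-1393 - 48548))) = 17424/((4985/(-49941))) = 17424/((4985*(-1/49941))) = 17424/(-4985/49941) = 17424*(-49941/4985) = -870171984/4985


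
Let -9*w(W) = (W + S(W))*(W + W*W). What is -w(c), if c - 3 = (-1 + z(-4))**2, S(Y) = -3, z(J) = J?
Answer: 20300/9 ≈ 2255.6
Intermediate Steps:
c = 28 (c = 3 + (-1 - 4)**2 = 3 + (-5)**2 = 3 + 25 = 28)
w(W) = -(-3 + W)*(W + W**2)/9 (w(W) = -(W - 3)*(W + W*W)/9 = -(-3 + W)*(W + W**2)/9)
-w(c) = -28*(3 - 1*28**2 + 2*28)/9 = -28*(3 - 1*784 + 56)/9 = -28*(3 - 784 + 56)/9 = -28*(-725)/9 = -1*(-20300/9) = 20300/9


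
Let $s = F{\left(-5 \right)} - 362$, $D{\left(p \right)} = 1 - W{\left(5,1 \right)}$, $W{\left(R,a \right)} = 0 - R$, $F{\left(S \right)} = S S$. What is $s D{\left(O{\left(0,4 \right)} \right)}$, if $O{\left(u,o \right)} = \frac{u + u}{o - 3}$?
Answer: $-2022$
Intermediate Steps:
$F{\left(S \right)} = S^{2}$
$W{\left(R,a \right)} = - R$
$O{\left(u,o \right)} = \frac{2 u}{-3 + o}$
$D{\left(p \right)} = 6$ ($D{\left(p \right)} = 1 - \left(-1\right) 5 = 1 - -5 = 1 + 5 = 6$)
$s = -337$ ($s = \left(-5\right)^{2} - 362 = 25 - 362 = -337$)
$s D{\left(O{\left(0,4 \right)} \right)} = \left(-337\right) 6 = -2022$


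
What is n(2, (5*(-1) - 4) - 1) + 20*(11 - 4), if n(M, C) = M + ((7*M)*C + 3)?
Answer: 5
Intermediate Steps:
n(M, C) = 3 + M + 7*C*M (n(M, C) = M + (7*C*M + 3) = M + (3 + 7*C*M) = 3 + M + 7*C*M)
n(2, (5*(-1) - 4) - 1) + 20*(11 - 4) = (3 + 2 + 7*((5*(-1) - 4) - 1)*2) + 20*(11 - 4) = (3 + 2 + 7*((-5 - 4) - 1)*2) + 20*7 = (3 + 2 + 7*(-9 - 1)*2) + 140 = (3 + 2 + 7*(-10)*2) + 140 = (3 + 2 - 140) + 140 = -135 + 140 = 5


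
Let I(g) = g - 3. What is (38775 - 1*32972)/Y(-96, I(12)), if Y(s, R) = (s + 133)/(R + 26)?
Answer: 203105/37 ≈ 5489.3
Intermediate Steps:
I(g) = -3 + g
Y(s, R) = (133 + s)/(26 + R)
(38775 - 1*32972)/Y(-96, I(12)) = (38775 - 1*32972)/(((133 - 96)/(26 + (-3 + 12)))) = (38775 - 32972)/((37/(26 + 9))) = 5803/((37/35)) = 5803/(((1/35)*37)) = 5803/(37/35) = 5803*(35/37) = 203105/37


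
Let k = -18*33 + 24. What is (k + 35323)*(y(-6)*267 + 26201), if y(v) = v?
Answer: 854889047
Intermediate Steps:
k = -570 (k = -594 + 24 = -570)
(k + 35323)*(y(-6)*267 + 26201) = (-570 + 35323)*(-6*267 + 26201) = 34753*(-1602 + 26201) = 34753*24599 = 854889047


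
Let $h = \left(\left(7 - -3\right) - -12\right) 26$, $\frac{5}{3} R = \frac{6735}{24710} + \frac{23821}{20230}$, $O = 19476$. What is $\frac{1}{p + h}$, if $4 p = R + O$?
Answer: $\frac{35705950}{194283840371} \approx 0.00018378$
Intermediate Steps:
$R = \frac{15532842}{17852975}$ ($R = \frac{3 \left(\frac{6735}{24710} + \frac{23821}{20230}\right)}{5} = \frac{3 \left(6735 \cdot \frac{1}{24710} + 23821 \cdot \frac{1}{20230}\right)}{5} = \frac{3 \left(\frac{1347}{4942} + \frac{3403}{2890}\right)}{5} = \frac{3}{5} \cdot \frac{5177614}{3570595} = \frac{15532842}{17852975} \approx 0.87004$)
$h = 572$ ($h = \left(\left(7 + 3\right) + 12\right) 26 = \left(10 + 12\right) 26 = 22 \cdot 26 = 572$)
$p = \frac{173860036971}{35705950}$ ($p = \frac{\frac{15532842}{17852975} + 19476}{4} = \frac{1}{4} \cdot \frac{347720073942}{17852975} = \frac{173860036971}{35705950} \approx 4869.2$)
$\frac{1}{p + h} = \frac{1}{\frac{173860036971}{35705950} + 572} = \frac{1}{\frac{194283840371}{35705950}} = \frac{35705950}{194283840371}$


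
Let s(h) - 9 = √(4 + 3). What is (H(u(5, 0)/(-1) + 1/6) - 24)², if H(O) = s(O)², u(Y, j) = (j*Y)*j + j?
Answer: 6364 + 2304*√7 ≈ 12460.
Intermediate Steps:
u(Y, j) = j + Y*j² (u(Y, j) = (Y*j)*j + j = Y*j² + j = j + Y*j²)
s(h) = 9 + √7 (s(h) = 9 + √(4 + 3) = 9 + √7)
H(O) = (9 + √7)²
(H(u(5, 0)/(-1) + 1/6) - 24)² = ((9 + √7)² - 24)² = (-24 + (9 + √7)²)²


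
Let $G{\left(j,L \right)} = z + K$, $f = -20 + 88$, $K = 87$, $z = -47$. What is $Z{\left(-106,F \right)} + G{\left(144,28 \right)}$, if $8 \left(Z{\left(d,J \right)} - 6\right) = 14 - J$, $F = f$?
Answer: $\frac{157}{4} \approx 39.25$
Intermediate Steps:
$f = 68$
$F = 68$
$Z{\left(d,J \right)} = \frac{31}{4} - \frac{J}{8}$ ($Z{\left(d,J \right)} = 6 + \frac{14 - J}{8} = 6 - \left(- \frac{7}{4} + \frac{J}{8}\right) = \frac{31}{4} - \frac{J}{8}$)
$G{\left(j,L \right)} = 40$ ($G{\left(j,L \right)} = -47 + 87 = 40$)
$Z{\left(-106,F \right)} + G{\left(144,28 \right)} = \left(\frac{31}{4} - \frac{17}{2}\right) + 40 = - \frac{3}{4} + 40 = \frac{157}{4}$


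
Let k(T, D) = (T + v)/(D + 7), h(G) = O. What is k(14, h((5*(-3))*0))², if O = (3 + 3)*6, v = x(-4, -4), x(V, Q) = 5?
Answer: 361/1849 ≈ 0.19524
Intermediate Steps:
v = 5
O = 36 (O = 6*6 = 36)
h(G) = 36
k(T, D) = (5 + T)/(7 + D) (k(T, D) = (T + 5)/(D + 7) = (5 + T)/(7 + D))
k(14, h((5*(-3))*0))² = ((5 + 14)/(7 + 36))² = (19/43)² = 361/1849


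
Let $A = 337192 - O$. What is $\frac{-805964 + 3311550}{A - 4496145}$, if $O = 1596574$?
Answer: $- \frac{2505586}{5755527} \approx -0.43534$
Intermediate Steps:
$A = -1259382$ ($A = 337192 - 1596574 = -1259382$)
$\frac{-805964 + 3311550}{A - 4496145} = \frac{-805964 + 3311550}{-1259382 - 4496145} = \frac{2505586}{-5755527} = 2505586 \left(- \frac{1}{5755527}\right) = - \frac{2505586}{5755527}$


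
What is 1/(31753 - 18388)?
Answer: 1/13365 ≈ 7.4822e-5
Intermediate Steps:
1/(31753 - 18388) = 1/13365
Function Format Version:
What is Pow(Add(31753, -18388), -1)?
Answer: Rational(1, 13365) ≈ 7.4822e-5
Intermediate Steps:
Pow(Add(31753, -18388), -1) = Pow(13365, -1) = Rational(1, 13365)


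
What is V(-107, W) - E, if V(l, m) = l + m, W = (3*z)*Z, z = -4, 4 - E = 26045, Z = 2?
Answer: 25910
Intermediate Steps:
E = -26041 (E = 4 - 1*26045 = 4 - 26045 = -26041)
W = -24 (W = (3*(-4))*2 = -12*2 = -24)
V(-107, W) - E = (-107 - 24) - 1*(-26041) = -131 + 26041 = 25910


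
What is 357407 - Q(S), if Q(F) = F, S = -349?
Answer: 357756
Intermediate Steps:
357407 - Q(S) = 357407 - 1*(-349) = 357407 + 349 = 357756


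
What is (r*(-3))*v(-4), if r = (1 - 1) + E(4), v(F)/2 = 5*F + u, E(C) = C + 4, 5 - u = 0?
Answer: 720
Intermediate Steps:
u = 5 (u = 5 - 1*0 = 5 + 0 = 5)
E(C) = 4 + C
v(F) = 10 + 10*F (v(F) = 2*(5*F + 5) = 2*(5 + 5*F) = 10 + 10*F)
r = 8 (r = (1 - 1) + (4 + 4) = 0 + 8 = 8)
(r*(-3))*v(-4) = (8*(-3))*(10 + 10*(-4)) = -24*(10 - 40) = -24*(-30) = 720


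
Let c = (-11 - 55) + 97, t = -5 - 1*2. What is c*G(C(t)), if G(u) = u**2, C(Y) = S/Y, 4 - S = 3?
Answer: 31/49 ≈ 0.63265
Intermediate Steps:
t = -7 (t = -5 - 2 = -7)
S = 1 (S = 4 - 1*3 = 4 - 3 = 1)
C(Y) = 1/Y
c = 31 (c = -66 + 97 = 31)
c*G(C(t)) = 31*(1/(-7))**2 = 31*(-1/7)**2 = 31*(1/49) = 31/49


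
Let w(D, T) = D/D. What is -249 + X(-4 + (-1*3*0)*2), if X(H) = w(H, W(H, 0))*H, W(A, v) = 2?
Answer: -253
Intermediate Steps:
w(D, T) = 1
X(H) = H (X(H) = 1*H = H)
-249 + X(-4 + (-1*3*0)*2) = -249 + (-4 + (-1*3*0)*2) = -249 + (-4 - 3*0*2) = -249 + (-4 + 0*2) = -249 + (-4 + 0) = -249 - 4 = -253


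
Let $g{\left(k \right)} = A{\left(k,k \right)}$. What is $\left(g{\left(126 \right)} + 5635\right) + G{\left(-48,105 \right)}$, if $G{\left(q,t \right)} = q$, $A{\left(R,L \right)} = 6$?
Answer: $5593$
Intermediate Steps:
$g{\left(k \right)} = 6$
$\left(g{\left(126 \right)} + 5635\right) + G{\left(-48,105 \right)} = \left(6 + 5635\right) - 48 = 5641 - 48 = 5593$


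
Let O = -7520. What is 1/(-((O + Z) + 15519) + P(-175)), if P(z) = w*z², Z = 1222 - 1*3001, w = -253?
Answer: -1/7754345 ≈ -1.2896e-7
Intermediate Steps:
Z = -1779 (Z = 1222 - 3001 = -1779)
P(z) = -253*z²
1/(-((O + Z) + 15519) + P(-175)) = 1/(-((-7520 - 1779) + 15519) - 253*(-175)²) = 1/(-(-9299 + 15519) - 253*30625) = 1/(-1*6220 - 7748125) = 1/(-6220 - 7748125) = 1/(-7754345) = -1/7754345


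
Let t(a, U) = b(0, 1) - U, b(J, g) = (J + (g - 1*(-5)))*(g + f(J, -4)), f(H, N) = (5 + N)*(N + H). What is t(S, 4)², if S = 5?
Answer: 484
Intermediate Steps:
f(H, N) = (5 + N)*(H + N)
b(J, g) = (-4 + J + g)*(5 + J + g) (b(J, g) = (J + (g - 1*(-5)))*(g + ((-4)² + 5*J + 5*(-4) + J*(-4))) = (J + (g + 5))*(g + (16 + 5*J - 20 - 4*J)) = (J + (5 + g))*(g + (-4 + J)) = (5 + J + g)*(-4 + J + g) = (-4 + J + g)*(5 + J + g))
t(a, U) = -18 - U (t(a, U) = (-20 + 0 + 1 + 0² + 1² + 2*0*1) - U = (-20 + 0 + 1 + 0 + 1 + 0) - U = -18 - U)
t(S, 4)² = (-18 - 1*4)² = (-18 - 4)² = (-22)² = 484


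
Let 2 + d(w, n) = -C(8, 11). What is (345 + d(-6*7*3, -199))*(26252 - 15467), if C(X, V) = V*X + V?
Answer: 2631540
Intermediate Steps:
C(X, V) = V + V*X
d(w, n) = -101 (d(w, n) = -2 - 11*(1 + 8) = -2 - 11*9 = -2 - 1*99 = -2 - 99 = -101)
(345 + d(-6*7*3, -199))*(26252 - 15467) = (345 - 101)*(26252 - 15467) = 244*10785 = 2631540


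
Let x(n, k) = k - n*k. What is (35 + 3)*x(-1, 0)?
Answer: 0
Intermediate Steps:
x(n, k) = k - k*n
(35 + 3)*x(-1, 0) = (35 + 3)*(0*(1 - 1*(-1))) = 38*(0*(1 + 1)) = 38*(0*2) = 38*0 = 0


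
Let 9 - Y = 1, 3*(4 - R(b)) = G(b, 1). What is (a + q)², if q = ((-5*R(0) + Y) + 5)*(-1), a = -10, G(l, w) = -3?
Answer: 4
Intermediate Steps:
R(b) = 5 (R(b) = 4 - ⅓*(-3) = 4 + 1 = 5)
Y = 8 (Y = 9 - 1*1 = 9 - 1 = 8)
q = 12 (q = ((-5*5 + 8) + 5)*(-1) = ((-25 + 8) + 5)*(-1) = (-17 + 5)*(-1) = -12*(-1) = 12)
(a + q)² = (-10 + 12)² = 2² = 4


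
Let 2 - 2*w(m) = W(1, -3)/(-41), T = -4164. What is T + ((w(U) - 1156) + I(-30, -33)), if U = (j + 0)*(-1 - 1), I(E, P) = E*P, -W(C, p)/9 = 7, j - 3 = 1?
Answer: -355041/82 ≈ -4329.8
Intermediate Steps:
j = 4 (j = 3 + 1 = 4)
W(C, p) = -63 (W(C, p) = -9*7 = -63)
U = -8 (U = (4 + 0)*(-1 - 1) = 4*(-2) = -8)
w(m) = 19/82 (w(m) = 1 - (-63)/(2*(-41)) = 1 - (-63)*(-1)/(2*41) = 1 - ½*63/41 = 1 - 63/82 = 19/82)
T + ((w(U) - 1156) + I(-30, -33)) = -4164 + ((19/82 - 1156) - 30*(-33)) = -4164 + (-94773/82 + 990) = -4164 - 13593/82 = -355041/82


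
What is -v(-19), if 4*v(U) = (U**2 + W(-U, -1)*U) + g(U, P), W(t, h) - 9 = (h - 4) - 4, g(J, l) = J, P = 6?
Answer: -171/2 ≈ -85.500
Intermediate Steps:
W(t, h) = 1 + h (W(t, h) = 9 + ((h - 4) - 4) = 9 + ((-4 + h) - 4) = 9 + (-8 + h) = 1 + h)
v(U) = U/4 + U**2/4 (v(U) = ((U**2 + (1 - 1)*U) + U)/4 = ((U**2 + 0*U) + U)/4 = ((U**2 + 0) + U)/4 = (U**2 + U)/4 = (U + U**2)/4 = U/4 + U**2/4)
-v(-19) = -(-19)*(1 - 19)/4 = -(-19)*(-18)/4 = -1*171/2 = -171/2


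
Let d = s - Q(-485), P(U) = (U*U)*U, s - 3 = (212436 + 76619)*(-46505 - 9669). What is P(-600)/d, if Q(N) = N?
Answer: 108000000/8118687541 ≈ 0.013303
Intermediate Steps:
s = -16237375567 (s = 3 + (212436 + 76619)*(-46505 - 9669) = 3 + 289055*(-56174) = 3 - 16237375570 = -16237375567)
P(U) = U³ (P(U) = U²*U = U³)
d = -16237375082 (d = -16237375567 - 1*(-485) = -16237375567 + 485 = -16237375082)
P(-600)/d = (-600)³/(-16237375082) = -216000000*(-1/16237375082) = 108000000/8118687541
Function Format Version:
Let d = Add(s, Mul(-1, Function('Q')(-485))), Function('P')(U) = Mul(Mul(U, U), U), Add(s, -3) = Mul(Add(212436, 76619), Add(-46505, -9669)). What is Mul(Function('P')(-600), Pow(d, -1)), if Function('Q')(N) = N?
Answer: Rational(108000000, 8118687541) ≈ 0.013303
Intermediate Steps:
s = -16237375567 (s = Add(3, Mul(Add(212436, 76619), Add(-46505, -9669))) = Add(3, Mul(289055, -56174)) = Add(3, -16237375570) = -16237375567)
Function('P')(U) = Pow(U, 3) (Function('P')(U) = Mul(Pow(U, 2), U) = Pow(U, 3))
d = -16237375082 (d = Add(-16237375567, Mul(-1, -485)) = Add(-16237375567, 485) = -16237375082)
Mul(Function('P')(-600), Pow(d, -1)) = Mul(Pow(-600, 3), Pow(-16237375082, -1)) = Mul(-216000000, Rational(-1, 16237375082)) = Rational(108000000, 8118687541)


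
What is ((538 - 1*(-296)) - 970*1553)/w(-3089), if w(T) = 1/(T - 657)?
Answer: 5639887696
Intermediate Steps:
w(T) = 1/(-657 + T)
((538 - 1*(-296)) - 970*1553)/w(-3089) = ((538 - 1*(-296)) - 970*1553)/(1/(-657 - 3089)) = ((538 + 296) - 1506410)/(1/(-3746)) = (834 - 1506410)/(-1/3746) = -1505576*(-3746) = 5639887696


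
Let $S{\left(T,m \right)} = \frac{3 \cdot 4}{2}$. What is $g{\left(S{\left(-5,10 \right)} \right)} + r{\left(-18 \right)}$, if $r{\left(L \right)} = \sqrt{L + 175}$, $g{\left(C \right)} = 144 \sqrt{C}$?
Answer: $\sqrt{157} + 144 \sqrt{6} \approx 365.26$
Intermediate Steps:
$S{\left(T,m \right)} = 6$ ($S{\left(T,m \right)} = 12 \cdot \frac{1}{2} = 6$)
$r{\left(L \right)} = \sqrt{175 + L}$
$g{\left(S{\left(-5,10 \right)} \right)} + r{\left(-18 \right)} = 144 \sqrt{6} + \sqrt{175 - 18} = 144 \sqrt{6} + \sqrt{157} = \sqrt{157} + 144 \sqrt{6}$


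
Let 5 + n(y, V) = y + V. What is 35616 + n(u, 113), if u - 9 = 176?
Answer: 35909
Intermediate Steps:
u = 185 (u = 9 + 176 = 185)
n(y, V) = -5 + V + y (n(y, V) = -5 + (y + V) = -5 + (V + y) = -5 + V + y)
35616 + n(u, 113) = 35616 + (-5 + 113 + 185) = 35616 + 293 = 35909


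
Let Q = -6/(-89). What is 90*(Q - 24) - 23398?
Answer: -2274122/89 ≈ -25552.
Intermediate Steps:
Q = 6/89 (Q = -6*(-1/89) = 6/89 ≈ 0.067416)
90*(Q - 24) - 23398 = 90*(6/89 - 24) - 23398 = 90*(-2130/89) - 23398 = -191700/89 - 23398 = -2274122/89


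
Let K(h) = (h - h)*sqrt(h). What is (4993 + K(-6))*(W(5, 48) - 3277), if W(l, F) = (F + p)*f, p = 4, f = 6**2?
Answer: -7015165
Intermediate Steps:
f = 36
K(h) = 0 (K(h) = 0*sqrt(h) = 0)
W(l, F) = 144 + 36*F (W(l, F) = (F + 4)*36 = (4 + F)*36 = 144 + 36*F)
(4993 + K(-6))*(W(5, 48) - 3277) = (4993 + 0)*((144 + 36*48) - 3277) = 4993*((144 + 1728) - 3277) = 4993*(1872 - 3277) = 4993*(-1405) = -7015165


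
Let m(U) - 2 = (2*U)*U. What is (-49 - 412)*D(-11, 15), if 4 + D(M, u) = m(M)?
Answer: -110640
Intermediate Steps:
m(U) = 2 + 2*U**2 (m(U) = 2 + (2*U)*U = 2 + 2*U**2)
D(M, u) = -2 + 2*M**2 (D(M, u) = -4 + (2 + 2*M**2) = -2 + 2*M**2)
(-49 - 412)*D(-11, 15) = (-49 - 412)*(-2 + 2*(-11)**2) = -461*(-2 + 2*121) = -461*(-2 + 242) = -461*240 = -110640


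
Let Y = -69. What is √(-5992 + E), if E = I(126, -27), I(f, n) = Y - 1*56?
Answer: I*√6117 ≈ 78.211*I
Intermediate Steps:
I(f, n) = -125 (I(f, n) = -69 - 1*56 = -69 - 56 = -125)
E = -125
√(-5992 + E) = √(-5992 - 125) = √(-6117) = I*√6117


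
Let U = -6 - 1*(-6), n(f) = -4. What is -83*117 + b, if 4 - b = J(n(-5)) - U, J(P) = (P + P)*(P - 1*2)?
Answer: -9755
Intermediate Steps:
J(P) = 2*P*(-2 + P) (J(P) = (2*P)*(P - 2) = (2*P)*(-2 + P) = 2*P*(-2 + P))
U = 0 (U = -6 + 6 = 0)
b = -44 (b = 4 - (2*(-4)*(-2 - 4) - 1*0) = 4 - (2*(-4)*(-6) + 0) = 4 - (48 + 0) = 4 - 1*48 = 4 - 48 = -44)
-83*117 + b = -83*117 - 44 = -9711 - 44 = -9755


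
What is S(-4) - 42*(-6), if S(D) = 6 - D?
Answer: 262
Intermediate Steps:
S(-4) - 42*(-6) = (6 - 1*(-4)) - 42*(-6) = (6 + 4) + 252 = 10 + 252 = 262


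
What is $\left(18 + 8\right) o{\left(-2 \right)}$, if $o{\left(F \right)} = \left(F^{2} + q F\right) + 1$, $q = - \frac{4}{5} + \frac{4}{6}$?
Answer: $\frac{2054}{15} \approx 136.93$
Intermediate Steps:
$q = - \frac{2}{15}$ ($q = \left(-4\right) \frac{1}{5} + 4 \cdot \frac{1}{6} = - \frac{4}{5} + \frac{2}{3} = - \frac{2}{15} \approx -0.13333$)
$o{\left(F \right)} = 1 + F^{2} - \frac{2 F}{15}$ ($o{\left(F \right)} = \left(F^{2} - \frac{2 F}{15}\right) + 1 = 1 + F^{2} - \frac{2 F}{15}$)
$\left(18 + 8\right) o{\left(-2 \right)} = \left(18 + 8\right) \left(1 + \left(-2\right)^{2} - - \frac{4}{15}\right) = 26 \left(1 + 4 + \frac{4}{15}\right) = 26 \cdot \frac{79}{15} = \frac{2054}{15}$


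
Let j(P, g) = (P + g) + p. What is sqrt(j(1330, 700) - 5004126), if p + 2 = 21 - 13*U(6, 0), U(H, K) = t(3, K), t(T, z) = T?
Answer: 14*I*sqrt(25521) ≈ 2236.5*I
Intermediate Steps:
U(H, K) = 3
p = -20 (p = -2 + (21 - 13*3) = -2 + (21 - 39) = -2 - 18 = -20)
j(P, g) = -20 + P + g (j(P, g) = (P + g) - 20 = -20 + P + g)
sqrt(j(1330, 700) - 5004126) = sqrt((-20 + 1330 + 700) - 5004126) = sqrt(2010 - 5004126) = sqrt(-5002116) = 14*I*sqrt(25521)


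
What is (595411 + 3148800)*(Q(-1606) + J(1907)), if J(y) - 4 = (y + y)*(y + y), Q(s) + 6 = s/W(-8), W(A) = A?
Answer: 217865075670769/4 ≈ 5.4466e+13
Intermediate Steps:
Q(s) = -6 - s/8 (Q(s) = -6 + s/(-8) = -6 + s*(-1/8) = -6 - s/8)
J(y) = 4 + 4*y**2 (J(y) = 4 + (y + y)*(y + y) = 4 + (2*y)*(2*y) = 4 + 4*y**2)
(595411 + 3148800)*(Q(-1606) + J(1907)) = (595411 + 3148800)*((-6 - 1/8*(-1606)) + (4 + 4*1907**2)) = 3744211*((-6 + 803/4) + (4 + 4*3636649)) = 3744211*(779/4 + (4 + 14546596)) = 3744211*(779/4 + 14546600) = 3744211*(58187179/4) = 217865075670769/4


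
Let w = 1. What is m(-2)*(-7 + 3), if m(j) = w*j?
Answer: 8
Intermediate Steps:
m(j) = j (m(j) = 1*j = j)
m(-2)*(-7 + 3) = -2*(-7 + 3) = -2*(-4) = 8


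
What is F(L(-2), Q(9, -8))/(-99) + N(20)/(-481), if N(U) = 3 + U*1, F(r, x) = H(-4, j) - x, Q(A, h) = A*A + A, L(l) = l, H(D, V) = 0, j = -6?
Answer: 4557/5291 ≈ 0.86127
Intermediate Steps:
Q(A, h) = A + A**2 (Q(A, h) = A**2 + A = A + A**2)
F(r, x) = -x (F(r, x) = 0 - x = -x)
N(U) = 3 + U
F(L(-2), Q(9, -8))/(-99) + N(20)/(-481) = -9*(1 + 9)/(-99) + (3 + 20)/(-481) = -9*10*(-1/99) + 23*(-1/481) = -1*90*(-1/99) - 23/481 = -90*(-1/99) - 23/481 = 10/11 - 23/481 = 4557/5291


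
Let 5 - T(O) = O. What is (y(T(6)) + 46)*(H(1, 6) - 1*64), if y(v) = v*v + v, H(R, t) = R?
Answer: -2898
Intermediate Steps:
T(O) = 5 - O
y(v) = v + v**2 (y(v) = v**2 + v = v + v**2)
(y(T(6)) + 46)*(H(1, 6) - 1*64) = ((5 - 1*6)*(1 + (5 - 1*6)) + 46)*(1 - 1*64) = ((5 - 6)*(1 + (5 - 6)) + 46)*(1 - 64) = (-(1 - 1) + 46)*(-63) = (-1*0 + 46)*(-63) = (0 + 46)*(-63) = 46*(-63) = -2898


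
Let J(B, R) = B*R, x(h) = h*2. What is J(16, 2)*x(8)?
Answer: 512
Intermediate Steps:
x(h) = 2*h
J(16, 2)*x(8) = (16*2)*(2*8) = 32*16 = 512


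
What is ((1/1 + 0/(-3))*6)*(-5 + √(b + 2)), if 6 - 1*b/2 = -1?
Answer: -6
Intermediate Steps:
b = 14 (b = 12 - 2*(-1) = 12 + 2 = 14)
((1/1 + 0/(-3))*6)*(-5 + √(b + 2)) = ((1/1 + 0/(-3))*6)*(-5 + √(14 + 2)) = ((1*1 + 0*(-⅓))*6)*(-5 + √16) = ((1 + 0)*6)*(-5 + 4) = (1*6)*(-1) = 6*(-1) = -6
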